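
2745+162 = 2907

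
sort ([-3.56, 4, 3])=[-3.56, 3, 4]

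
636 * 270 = 171720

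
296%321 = 296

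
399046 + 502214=901260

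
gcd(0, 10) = 10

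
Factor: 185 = 5^1*37^1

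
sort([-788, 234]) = [-788, 234]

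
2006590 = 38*52805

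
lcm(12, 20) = 60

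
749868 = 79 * 9492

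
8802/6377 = 1 + 2425/6377 ≈ 1.38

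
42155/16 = 2634+11/16 ≈ 2634.69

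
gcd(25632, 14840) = 8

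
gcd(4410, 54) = 18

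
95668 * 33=3157044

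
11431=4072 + 7359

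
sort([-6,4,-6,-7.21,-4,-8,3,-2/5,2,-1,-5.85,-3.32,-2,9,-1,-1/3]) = [-8,-7.21,-6,-6,-5.85,-4,-3.32,-2,-1,-1,-2/5,-1/3,2,3,4,9]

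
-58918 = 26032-84950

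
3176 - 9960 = -6784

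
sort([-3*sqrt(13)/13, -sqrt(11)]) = [-sqrt(11), -3*sqrt(13)/13]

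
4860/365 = 13 + 23/73 ≈ 13.32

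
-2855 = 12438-15293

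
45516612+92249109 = 137765721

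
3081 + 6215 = 9296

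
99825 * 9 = 898425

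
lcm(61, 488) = 488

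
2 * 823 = 1646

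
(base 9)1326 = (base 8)1744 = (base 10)996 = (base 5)12441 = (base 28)17g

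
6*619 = 3714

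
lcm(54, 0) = 0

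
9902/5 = 1980 + 2/5 = 1980.40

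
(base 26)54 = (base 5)1014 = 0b10000110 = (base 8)206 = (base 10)134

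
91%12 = 7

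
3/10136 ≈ 0.000296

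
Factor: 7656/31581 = 2^3*3^(-1)*11^(-1) = 8/33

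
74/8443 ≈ 0.00876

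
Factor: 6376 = 2^3*797^1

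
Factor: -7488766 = -1 * 2^1 * 3744383^1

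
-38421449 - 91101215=-129522664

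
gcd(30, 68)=2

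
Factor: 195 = 3^1 * 5^1 * 13^1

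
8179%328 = 307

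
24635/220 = 111 + 43/44 ≈ 111.98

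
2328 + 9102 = 11430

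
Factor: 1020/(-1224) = -1*2^(-1)*3^(-1)*5^1 = -5/6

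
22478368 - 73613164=-51134796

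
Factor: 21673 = 21673^1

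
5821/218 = 26 + 153/218 ≈ 26.70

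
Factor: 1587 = 3^1*23^2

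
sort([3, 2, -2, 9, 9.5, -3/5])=[-2, -3/5, 2, 3, 9, 9.5]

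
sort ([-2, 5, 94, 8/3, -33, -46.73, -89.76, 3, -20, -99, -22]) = [-99, -89.76, -46.73, -33, -22, -20, -2, 8/3, 3, 5, 94]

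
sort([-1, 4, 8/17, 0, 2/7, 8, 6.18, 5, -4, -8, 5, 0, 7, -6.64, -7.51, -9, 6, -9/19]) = [-9, -8, -7.51, -6.64, -4, -1, -9/19, 0, 0, 2/7, 8/17, 4, 5, 5, 6, 6.18, 7, 8]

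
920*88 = 80960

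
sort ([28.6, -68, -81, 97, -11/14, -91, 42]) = [-91, -81, -68, -11/14, 28.6, 42, 97]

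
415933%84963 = 76081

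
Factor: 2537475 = 3^1*5^2*23^1*1471^1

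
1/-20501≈-0.0000488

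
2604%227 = 107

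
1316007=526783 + 789224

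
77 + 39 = 116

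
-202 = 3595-3797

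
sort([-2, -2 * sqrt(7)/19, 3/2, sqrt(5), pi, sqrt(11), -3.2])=[-3.2, -2, -2 * sqrt(7)/19, 3/2, sqrt(5), pi, sqrt(11)]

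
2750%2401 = 349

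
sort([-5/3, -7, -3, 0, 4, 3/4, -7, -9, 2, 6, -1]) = [-9, -7, -7, -3, -5/3, -1, 0, 3/4, 2, 4, 6]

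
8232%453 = 78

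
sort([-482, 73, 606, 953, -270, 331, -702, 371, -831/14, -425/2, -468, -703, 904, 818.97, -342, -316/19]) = [-703, -702, -482, -468, -342, -270, -425/2, -831/14, -316/19, 73, 331, 371, 606, 818.97, 904, 953]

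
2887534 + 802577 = 3690111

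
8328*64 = 532992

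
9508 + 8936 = 18444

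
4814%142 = 128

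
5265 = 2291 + 2974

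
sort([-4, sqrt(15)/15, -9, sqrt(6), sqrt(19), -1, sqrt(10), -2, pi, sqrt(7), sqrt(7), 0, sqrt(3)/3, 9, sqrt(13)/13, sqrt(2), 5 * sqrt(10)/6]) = [-9, -4, -2, -1, 0, sqrt(15)/15, sqrt(13)/13, sqrt(3)/3, sqrt(2), sqrt(6), 5 * sqrt(10)/6, sqrt(7), sqrt(7), pi, sqrt(10), sqrt(19), 9]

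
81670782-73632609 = 8038173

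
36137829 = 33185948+2951881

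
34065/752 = 45 + 225/752 ≈ 45.30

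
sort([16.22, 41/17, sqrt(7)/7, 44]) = [sqrt(7)/7, 41/17, 16.22, 44]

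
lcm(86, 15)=1290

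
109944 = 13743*8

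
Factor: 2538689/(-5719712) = -1 * 2^(-5) * 29^1 * 47^(-1) * 3803^(-1) * 87541^1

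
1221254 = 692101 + 529153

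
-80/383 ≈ -0.209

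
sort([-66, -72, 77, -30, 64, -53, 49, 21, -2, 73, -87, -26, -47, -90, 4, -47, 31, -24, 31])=[-90, -87, -72, -66, -53, -47, -47, -30, -26, -24, -2, 4, 21, 31, 31, 49, 64, 73, 77]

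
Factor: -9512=-1*2^3*29^1*41^1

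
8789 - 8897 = -108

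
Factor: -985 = -1*5^1*197^1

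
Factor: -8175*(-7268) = 2^2*3^1*5^2*23^1*79^1*109^1 = 59415900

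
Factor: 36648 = 2^3 * 3^2 * 509^1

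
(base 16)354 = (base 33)pr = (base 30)sc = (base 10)852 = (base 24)1bc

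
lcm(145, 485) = 14065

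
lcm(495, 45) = 495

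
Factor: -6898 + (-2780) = -1 * 2^1 * 3^1 * 1613^1 = -9678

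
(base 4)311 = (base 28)1p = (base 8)65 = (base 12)45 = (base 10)53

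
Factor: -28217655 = -1 * 3^2 * 5^1 * 627059^1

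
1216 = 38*32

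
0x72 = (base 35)39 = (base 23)4m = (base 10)114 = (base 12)96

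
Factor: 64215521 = 419^1*153259^1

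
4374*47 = 205578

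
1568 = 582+986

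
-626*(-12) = 7512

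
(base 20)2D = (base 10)53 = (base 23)27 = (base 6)125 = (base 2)110101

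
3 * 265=795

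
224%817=224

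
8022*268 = 2149896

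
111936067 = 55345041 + 56591026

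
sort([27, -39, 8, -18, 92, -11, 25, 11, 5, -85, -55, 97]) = [-85, -55, -39, -18, -11, 5, 8, 11, 25, 27, 92, 97]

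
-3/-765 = 1/255 ≈ 0.00392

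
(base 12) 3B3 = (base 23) 11F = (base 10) 567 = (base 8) 1067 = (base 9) 700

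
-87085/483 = -180 - 145/483 ≈ -180.30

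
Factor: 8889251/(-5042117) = -1*7^1*41^1*47^1*89^(-1)*181^(-1)*313^(-1)*659^1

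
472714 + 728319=1201033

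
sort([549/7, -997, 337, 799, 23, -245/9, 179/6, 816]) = [-997, -245/9, 23, 179/6, 549/7, 337, 799, 816]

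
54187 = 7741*7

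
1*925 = 925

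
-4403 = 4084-8487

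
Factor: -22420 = -1 * 2^2 * 5^1 * 19^1 * 59^1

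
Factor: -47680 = -1 * 2^6 * 5^1 * 149^1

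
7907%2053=1748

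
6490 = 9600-3110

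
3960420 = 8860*447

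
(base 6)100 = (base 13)2a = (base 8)44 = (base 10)36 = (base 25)1b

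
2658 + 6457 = 9115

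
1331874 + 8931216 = 10263090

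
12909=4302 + 8607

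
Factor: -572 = -1*2^2*11^1*13^1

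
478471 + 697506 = 1175977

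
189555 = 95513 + 94042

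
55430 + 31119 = 86549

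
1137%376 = 9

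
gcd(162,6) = 6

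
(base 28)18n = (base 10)1031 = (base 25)1g6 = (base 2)10000000111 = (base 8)2007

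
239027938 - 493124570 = -254096632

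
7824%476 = 208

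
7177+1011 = 8188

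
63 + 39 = 102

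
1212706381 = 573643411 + 639062970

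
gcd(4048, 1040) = 16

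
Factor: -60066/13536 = -1*2^(-4)*71^1 = -71/16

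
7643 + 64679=72322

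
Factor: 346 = 2^1 * 173^1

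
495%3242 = 495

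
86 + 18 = 104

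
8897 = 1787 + 7110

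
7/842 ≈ 0.00831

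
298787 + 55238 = 354025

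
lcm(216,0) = 0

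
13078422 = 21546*607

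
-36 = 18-54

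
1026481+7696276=8722757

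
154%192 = 154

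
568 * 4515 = 2564520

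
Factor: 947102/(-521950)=-1*5^(-2)*11^(-1)*499^1=-499/275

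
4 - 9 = -5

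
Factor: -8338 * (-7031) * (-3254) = -1 * 2^2 * 11^1 * 79^1 * 89^1 * 379^1 * 1627^1 = -190764051412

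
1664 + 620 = 2284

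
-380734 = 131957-512691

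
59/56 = 1+3/56 ≈ 1.05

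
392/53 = 7+21/53 ≈ 7.40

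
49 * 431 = 21119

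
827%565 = 262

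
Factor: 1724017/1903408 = 2^(-4)*13^(-1)*79^1*139^1*157^1*9151^(-1)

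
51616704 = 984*52456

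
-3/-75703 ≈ 0.0000396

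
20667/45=6889/15 ≈ 459.27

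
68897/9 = 7655 + 2/9 ≈ 7655.22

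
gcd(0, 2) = 2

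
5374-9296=-3922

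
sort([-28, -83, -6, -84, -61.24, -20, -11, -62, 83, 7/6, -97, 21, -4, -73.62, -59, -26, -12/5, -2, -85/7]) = [-97, -84, -83, -73.62, -62, -61.24, -59, -28, -26, -20, -85/7, -11, -6, -4, -12/5, -2, 7/6, 21, 83]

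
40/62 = 20/31 ≈ 0.645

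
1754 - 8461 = -6707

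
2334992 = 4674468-2339476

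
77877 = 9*8653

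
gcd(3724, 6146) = 14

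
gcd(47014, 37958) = 2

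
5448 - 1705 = 3743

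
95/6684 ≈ 0.0142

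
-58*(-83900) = 4866200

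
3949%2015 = 1934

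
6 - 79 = -73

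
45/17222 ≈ 0.00261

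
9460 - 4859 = 4601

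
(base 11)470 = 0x231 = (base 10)561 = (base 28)k1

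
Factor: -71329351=-1 * 359^1 * 198689^1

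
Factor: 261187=107^1 * 2441^1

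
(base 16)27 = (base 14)2b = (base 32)17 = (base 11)36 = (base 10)39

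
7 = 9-2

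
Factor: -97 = -1*97^1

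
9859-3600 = 6259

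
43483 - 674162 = -630679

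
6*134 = 804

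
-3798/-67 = 56 + 46/67 ≈ 56.69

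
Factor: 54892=2^2 * 13723^1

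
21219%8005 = 5209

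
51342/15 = 3422 + 4/5 = 3422.80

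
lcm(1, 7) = 7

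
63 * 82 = 5166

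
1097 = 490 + 607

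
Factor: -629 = -1 * 17^1 * 37^1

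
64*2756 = 176384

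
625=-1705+2330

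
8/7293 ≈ 0.00110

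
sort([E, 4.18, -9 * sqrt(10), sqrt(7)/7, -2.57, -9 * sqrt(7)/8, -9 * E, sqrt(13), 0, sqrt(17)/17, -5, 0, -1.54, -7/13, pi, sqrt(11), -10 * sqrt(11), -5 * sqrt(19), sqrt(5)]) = [-10 * sqrt(11), -9 * sqrt(10), -9 * E, -5 * sqrt(19), -5, -9 * sqrt(7)/8, -2.57, -1.54, -7/13, 0, 0, sqrt(17)/17, sqrt(7)/7, sqrt(5), E, pi, sqrt(11), sqrt(13), 4.18]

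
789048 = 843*936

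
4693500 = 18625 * 252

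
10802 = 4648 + 6154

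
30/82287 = 10/27429 ≈ 0.000365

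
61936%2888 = 1288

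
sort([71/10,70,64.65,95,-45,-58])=[-58,-45,71/10,64.65,70,95]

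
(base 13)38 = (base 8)57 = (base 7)65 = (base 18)2b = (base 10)47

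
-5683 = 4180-9863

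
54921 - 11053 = 43868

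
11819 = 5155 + 6664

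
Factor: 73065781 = 313^1*233437^1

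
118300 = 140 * 845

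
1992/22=90 + 6/11 ≈ 90.55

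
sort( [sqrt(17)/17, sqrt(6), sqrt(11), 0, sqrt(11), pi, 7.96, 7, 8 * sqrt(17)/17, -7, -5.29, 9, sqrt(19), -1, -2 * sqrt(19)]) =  [-2 * sqrt(19), -7, -5.29, -1, 0, sqrt(17)/17, 8 * sqrt(17)/17, sqrt(6), pi, sqrt(11), sqrt(11), sqrt(19), 7, 7.96, 9]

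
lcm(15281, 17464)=122248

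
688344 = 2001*344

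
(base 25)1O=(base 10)49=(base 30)1J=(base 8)61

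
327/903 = 109/301 ≈ 0.362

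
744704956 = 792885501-48180545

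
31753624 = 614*51716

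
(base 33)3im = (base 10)3883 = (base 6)25551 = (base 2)111100101011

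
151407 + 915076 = 1066483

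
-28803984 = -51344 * 561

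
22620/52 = 435 = 435.00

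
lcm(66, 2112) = 2112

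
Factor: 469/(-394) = -1*2^(-1)*7^1*67^1*197^(-1)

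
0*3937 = 0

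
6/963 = 2/321 ≈ 0.00623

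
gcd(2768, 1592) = 8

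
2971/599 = 4 + 575/599 ≈ 4.96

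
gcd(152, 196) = 4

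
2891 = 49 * 59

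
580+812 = 1392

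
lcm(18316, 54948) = 54948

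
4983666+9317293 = 14300959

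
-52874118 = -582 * 90849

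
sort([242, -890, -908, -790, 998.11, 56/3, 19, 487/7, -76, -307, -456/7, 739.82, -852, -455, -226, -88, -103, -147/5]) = [-908, -890, -852, -790, -455, -307, -226, -103, -88, -76, -456/7, -147/5, 56/3, 19, 487/7, 242, 739.82, 998.11]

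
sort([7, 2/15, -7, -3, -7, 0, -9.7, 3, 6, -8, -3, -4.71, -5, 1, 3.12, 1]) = [-9.7, -8, -7, -7, -5, -4.71, -3, -3, 0, 2/15, 1, 1, 3, 3.12, 6, 7]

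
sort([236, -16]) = [-16, 236]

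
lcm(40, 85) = 680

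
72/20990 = 36/10495 ≈ 0.00343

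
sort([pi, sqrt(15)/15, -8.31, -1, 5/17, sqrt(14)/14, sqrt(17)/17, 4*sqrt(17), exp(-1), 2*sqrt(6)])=[-8.31, -1, sqrt(17)/17, sqrt(15)/15, sqrt(14)/14, 5/17, exp(-1), pi, 2*sqrt(6), 4*sqrt(17)]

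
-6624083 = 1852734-8476817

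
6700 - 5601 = 1099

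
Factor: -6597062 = -1 * 2^1 * 1579^1 * 2089^1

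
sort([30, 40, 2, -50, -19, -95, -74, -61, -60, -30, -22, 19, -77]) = [-95, -77, -74, -61, -60, -50, -30, -22, -19, 2, 19, 30, 40]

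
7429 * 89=661181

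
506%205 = 96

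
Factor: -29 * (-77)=7^1 * 11^1 * 29^1=2233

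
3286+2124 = 5410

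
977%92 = 57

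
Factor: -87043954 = -1*2^1*43^1*641^1*1579^1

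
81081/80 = 1013 + 41/80 ≈ 1013.51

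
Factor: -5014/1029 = -1*2^1*3^(-1)*7^(-3)*23^1*109^1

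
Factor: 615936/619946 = 2^8*3^1*773^(-1) = 768/773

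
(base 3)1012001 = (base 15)3ca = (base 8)1541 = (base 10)865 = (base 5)11430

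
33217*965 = 32054405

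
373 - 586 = -213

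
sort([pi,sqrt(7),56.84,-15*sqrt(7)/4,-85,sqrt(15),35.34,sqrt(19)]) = [-85,-15*sqrt(7)/4,sqrt(7),pi,sqrt(15),sqrt(19),35.34,56.84]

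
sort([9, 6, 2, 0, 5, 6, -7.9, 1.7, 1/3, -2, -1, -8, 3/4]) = [-8, -7.9, -2, -1, 0, 1/3, 3/4, 1.7, 2, 5, 6, 6, 9]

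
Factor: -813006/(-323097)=2^1 * 3^1 * 31^2 * 47^1 * 107699^(-1)=271002/107699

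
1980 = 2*990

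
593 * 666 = 394938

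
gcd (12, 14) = 2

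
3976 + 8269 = 12245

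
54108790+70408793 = 124517583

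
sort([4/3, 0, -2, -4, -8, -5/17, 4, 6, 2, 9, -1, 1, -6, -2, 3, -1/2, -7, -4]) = [-8, -7, -6, -4, -4, -2, -2, -1, -1/2, -5/17, 0, 1, 4/3, 2, 3, 4, 6, 9]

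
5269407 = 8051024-2781617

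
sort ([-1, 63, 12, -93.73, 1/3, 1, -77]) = [-93.73, -77, -1, 1/3, 1, 12, 63]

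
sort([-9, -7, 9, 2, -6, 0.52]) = [-9, -7, -6, 0.52, 2, 9]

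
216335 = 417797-201462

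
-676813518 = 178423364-855236882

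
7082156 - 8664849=-1582693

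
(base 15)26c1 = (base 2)10000001011001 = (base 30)961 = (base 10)8281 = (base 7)33100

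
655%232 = 191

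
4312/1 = 4312 = 4312.00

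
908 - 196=712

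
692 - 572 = 120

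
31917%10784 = 10349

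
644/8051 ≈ 0.0800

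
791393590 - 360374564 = 431019026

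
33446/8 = 4180 + 3/4 = 4180.75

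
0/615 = 0 = 0.00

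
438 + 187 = 625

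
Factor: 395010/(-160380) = -1*2^(-1)*3^(-3)*7^1*19^1 = -133/54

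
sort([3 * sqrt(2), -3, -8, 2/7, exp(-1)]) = [-8, -3, 2/7, exp(-1), 3 * sqrt(2)]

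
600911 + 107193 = 708104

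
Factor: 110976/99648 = 2^1*3^(-1)*17^2*173^(-1) = 578/519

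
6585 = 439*15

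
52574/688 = 26287/344 ≈ 76.42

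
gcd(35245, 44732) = 53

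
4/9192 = 1/2298 ≈ 0.000435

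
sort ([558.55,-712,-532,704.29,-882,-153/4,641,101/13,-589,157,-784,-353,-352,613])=[-882,-784,-712,-589,-532,-353,-352,-153/4,101/13,157,558.55,613,641,704.29]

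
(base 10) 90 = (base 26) 3c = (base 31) 2s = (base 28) 36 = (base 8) 132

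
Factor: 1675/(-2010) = -1 * 2^(-1) * 3^(-1) * 5^1 = -5/6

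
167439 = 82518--84921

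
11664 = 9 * 1296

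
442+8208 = 8650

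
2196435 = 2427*905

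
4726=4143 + 583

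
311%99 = 14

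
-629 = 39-668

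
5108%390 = 38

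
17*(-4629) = -78693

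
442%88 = 2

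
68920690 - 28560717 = 40359973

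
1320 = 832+488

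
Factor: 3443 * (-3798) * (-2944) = 2^8 * 3^2 * 11^1 * 23^1 * 211^1 * 313^1 = 38497257216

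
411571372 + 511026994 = 922598366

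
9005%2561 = 1322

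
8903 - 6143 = 2760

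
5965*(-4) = -23860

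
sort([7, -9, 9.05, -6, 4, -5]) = [-9, -6, -5, 4, 7, 9.05]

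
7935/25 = 1587/5 = 317.40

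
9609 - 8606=1003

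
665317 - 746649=-81332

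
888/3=296=296.00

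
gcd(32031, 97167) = 3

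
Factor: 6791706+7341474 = 2^2*3^1*5^1*235553^1 = 14133180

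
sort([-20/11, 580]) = [-20/11, 580]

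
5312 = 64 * 83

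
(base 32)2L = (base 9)104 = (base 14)61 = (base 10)85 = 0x55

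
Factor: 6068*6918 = 2^3*3^1*37^1*41^1*1153^1 = 41978424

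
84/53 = 1 + 31/53 ≈ 1.58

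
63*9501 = 598563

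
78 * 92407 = 7207746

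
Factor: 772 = 2^2*193^1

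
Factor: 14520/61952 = 2^(-6)*3^1*5^1 = 15/64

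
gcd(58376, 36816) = 8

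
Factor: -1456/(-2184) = 2^1 * 3^(-1) = 2/3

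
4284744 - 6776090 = -2491346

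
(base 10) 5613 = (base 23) ae1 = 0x15ed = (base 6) 41553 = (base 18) h5f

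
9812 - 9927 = -115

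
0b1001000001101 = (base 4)1020031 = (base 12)2811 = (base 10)4621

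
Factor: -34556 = -1*2^2*53^1*163^1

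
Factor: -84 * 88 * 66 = -1 * 2^6 * 3^2 * 7^1 * 11^2 = -487872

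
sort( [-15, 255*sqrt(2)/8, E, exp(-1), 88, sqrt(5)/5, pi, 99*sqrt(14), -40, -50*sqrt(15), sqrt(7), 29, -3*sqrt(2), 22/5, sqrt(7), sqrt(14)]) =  [-50*sqrt(15), -40, -15, -3*sqrt(2), exp(-1), sqrt(5)/5, sqrt(7), sqrt(7), E, pi, sqrt(14), 22/5, 29, 255*sqrt(2)/8, 88, 99*sqrt(14)]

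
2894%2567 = 327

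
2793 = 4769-1976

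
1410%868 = 542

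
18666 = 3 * 6222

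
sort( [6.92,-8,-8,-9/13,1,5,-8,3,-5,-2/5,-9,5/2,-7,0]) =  [-9,-8,-8,-8,-7,-5,-9/13,-2/5,0,1,5/2,3,5,6.92]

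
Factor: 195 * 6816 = 2^5 * 3^2 * 5^1 * 13^1 * 71^1 = 1329120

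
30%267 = 30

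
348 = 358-10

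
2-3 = -1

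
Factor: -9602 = -1 * 2^1 * 4801^1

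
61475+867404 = 928879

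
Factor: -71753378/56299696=-1 * 2^(-3) * 277^(-1) * 12703^(-1) * 35876689^1=-35876689/28149848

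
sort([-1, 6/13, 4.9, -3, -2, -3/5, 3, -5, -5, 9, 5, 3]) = [-5, -5, -3, -2, -1, -3/5, 6/13, 3, 3, 4.9, 5, 9]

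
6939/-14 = -495 - 9/14 ≈ -495.64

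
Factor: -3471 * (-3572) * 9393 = 2^2 * 3^2 * 13^1 * 19^1 * 31^1 * 47^1 * 89^1 * 101^1 = 116458283916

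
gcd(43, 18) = 1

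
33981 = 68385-34404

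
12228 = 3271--8957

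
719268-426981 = 292287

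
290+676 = 966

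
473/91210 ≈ 0.00519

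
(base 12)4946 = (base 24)e86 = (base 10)8262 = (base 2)10000001000110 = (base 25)d5c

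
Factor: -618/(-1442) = 3^1 * 7^(-1) = 3/7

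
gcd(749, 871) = 1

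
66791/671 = 99 + 362/671 ≈ 99.54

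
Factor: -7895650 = -1*2^1*5^2*7^1*17^1*1327^1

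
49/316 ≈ 0.155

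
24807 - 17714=7093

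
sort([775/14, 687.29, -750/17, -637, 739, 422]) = [-637, -750/17, 775/14, 422, 687.29, 739]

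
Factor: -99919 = -1 * 163^1 * 613^1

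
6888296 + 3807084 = 10695380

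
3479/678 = 5 + 89/678≈5.13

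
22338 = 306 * 73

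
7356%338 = 258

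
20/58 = 10/29 ≈ 0.345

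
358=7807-7449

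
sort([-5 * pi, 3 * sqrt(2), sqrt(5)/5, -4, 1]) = [-5 * pi, -4, sqrt(5)/5, 1, 3 * sqrt(2)]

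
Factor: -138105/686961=-1 * 3^(-1) * 5^1 * 31^1 * 257^(-1)=-155/771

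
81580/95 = 16316/19 ≈ 858.74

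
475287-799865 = -324578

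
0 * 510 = 0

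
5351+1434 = 6785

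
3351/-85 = -39 - 36/85 ≈ -39.42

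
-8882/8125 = -1 - 757/8125 ≈ -1.09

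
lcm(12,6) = 12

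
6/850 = 3/425 ≈ 0.00706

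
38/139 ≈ 0.273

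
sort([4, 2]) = [2, 4]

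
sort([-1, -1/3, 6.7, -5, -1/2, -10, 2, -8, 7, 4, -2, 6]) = [-10, -8, -5, -2, -1, -1/2, -1/3, 2, 4, 6, 6.7, 7]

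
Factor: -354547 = -1*31^1*11437^1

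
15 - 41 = -26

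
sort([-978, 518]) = [-978, 518]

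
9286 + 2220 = 11506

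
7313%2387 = 152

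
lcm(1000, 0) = 0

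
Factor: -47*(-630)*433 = 2^1*3^2*5^1*7^1*47^1*433^1 = 12821130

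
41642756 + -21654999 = 19987757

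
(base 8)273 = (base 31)61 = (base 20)97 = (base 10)187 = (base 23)83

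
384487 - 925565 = -541078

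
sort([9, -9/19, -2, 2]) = [-2, -9/19, 2, 9]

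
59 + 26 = 85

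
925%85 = 75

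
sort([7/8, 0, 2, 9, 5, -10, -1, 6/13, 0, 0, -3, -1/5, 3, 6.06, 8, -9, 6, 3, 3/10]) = [-10, -9, -3, -1, -1/5, 0, 0, 0, 3/10, 6/13, 7/8, 2, 3, 3, 5, 6, 6.06, 8, 9]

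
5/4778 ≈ 0.00105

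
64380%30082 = 4216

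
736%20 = 16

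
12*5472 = 65664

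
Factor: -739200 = -1 * 2^7 * 3^1 * 5^2 * 7^1 * 11^1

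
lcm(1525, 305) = 1525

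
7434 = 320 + 7114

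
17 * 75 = 1275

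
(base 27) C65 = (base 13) 409A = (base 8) 21323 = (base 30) 9R5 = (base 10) 8915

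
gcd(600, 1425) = 75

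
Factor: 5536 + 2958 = 2^1*31^1*137^1 = 8494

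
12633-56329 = -43696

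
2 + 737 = 739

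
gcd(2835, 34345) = 5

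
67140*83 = 5572620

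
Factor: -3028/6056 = -1 * 2^(-1) = -1/2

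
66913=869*77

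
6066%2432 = 1202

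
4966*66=327756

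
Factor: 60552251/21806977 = 43^ (-1)*1361^1*44491^1*507139^ (-1) 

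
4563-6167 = -1604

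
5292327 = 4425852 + 866475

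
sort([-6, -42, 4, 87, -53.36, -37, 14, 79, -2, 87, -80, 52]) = [-80, -53.36, -42, -37, -6, -2, 4, 14, 52, 79, 87, 87]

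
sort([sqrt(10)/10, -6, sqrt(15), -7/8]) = [-6, -7/8, sqrt(10)/10, sqrt(15)]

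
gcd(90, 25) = 5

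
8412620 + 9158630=17571250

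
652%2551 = 652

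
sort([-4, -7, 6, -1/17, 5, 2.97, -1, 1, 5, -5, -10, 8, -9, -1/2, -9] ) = [-10, -9, -9, -7, -5, -4, -1, -1/2, -1/17, 1, 2.97, 5, 5, 6, 8] 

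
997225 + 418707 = 1415932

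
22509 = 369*61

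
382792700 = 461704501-78911801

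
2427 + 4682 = 7109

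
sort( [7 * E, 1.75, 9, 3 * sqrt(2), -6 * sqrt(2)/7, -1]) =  [-6 * sqrt(2)/7, -1, 1.75, 3 * sqrt(2), 9, 7 * E]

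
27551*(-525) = -14464275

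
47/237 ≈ 0.198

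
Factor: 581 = 7^1*83^1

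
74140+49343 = 123483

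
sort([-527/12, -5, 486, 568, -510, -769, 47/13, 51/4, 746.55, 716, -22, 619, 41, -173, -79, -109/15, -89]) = [-769, -510, -173, -89, -79, -527/12, -22, -109/15, -5, 47/13, 51/4, 41, 486, 568, 619, 716, 746.55]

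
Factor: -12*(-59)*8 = 2^5*3^1*59^1 = 5664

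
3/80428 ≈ 0.0000373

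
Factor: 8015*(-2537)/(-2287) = 5^1*7^1*43^1*59^1*229^1*2287^(-1) = 20334055/2287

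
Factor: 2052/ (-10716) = -1*3^2*47^ (-1) = -9/47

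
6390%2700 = 990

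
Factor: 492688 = 2^4 * 7^1 * 53^1 * 83^1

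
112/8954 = 56/4477 ≈ 0.0125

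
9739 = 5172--4567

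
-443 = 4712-5155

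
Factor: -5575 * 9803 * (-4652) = 2^2 * 5^2 * 223^1 * 1163^1 * 9803^1 = 254239824700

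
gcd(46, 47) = 1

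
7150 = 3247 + 3903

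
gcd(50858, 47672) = 118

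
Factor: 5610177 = 3^2*623353^1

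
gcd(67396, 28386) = 166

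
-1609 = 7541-9150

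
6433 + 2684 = 9117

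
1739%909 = 830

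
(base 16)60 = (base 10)96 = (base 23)44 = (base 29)39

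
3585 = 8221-4636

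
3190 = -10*(-319)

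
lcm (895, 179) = 895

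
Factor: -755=-1*5^1*151^1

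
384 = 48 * 8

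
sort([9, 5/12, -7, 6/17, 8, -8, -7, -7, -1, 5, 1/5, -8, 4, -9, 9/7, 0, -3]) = [-9, -8, -8, -7, -7, -7, -3, -1, 0, 1/5, 6/17, 5/12, 9/7, 4, 5, 8, 9]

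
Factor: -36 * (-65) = 2^2 * 3^2 * 5^1 * 13^1 = 2340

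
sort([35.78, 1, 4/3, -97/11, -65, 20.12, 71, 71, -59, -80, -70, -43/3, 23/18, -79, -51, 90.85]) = [-80, -79, -70, -65, -59, -51, -43/3, -97/11, 1, 23/18, 4/3, 20.12, 35.78, 71, 71, 90.85]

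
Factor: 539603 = 23^1 * 29^1 * 809^1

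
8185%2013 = 133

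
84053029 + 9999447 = 94052476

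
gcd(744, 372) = 372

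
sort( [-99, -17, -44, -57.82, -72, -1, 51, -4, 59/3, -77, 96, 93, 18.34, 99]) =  [-99, -77, -72, -57.82, -44, -17, -4, -1, 18.34, 59/3, 51, 93, 96, 99]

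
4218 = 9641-5423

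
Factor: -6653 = -1 * 6653^1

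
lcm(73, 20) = 1460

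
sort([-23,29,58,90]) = [-23,29,58,90]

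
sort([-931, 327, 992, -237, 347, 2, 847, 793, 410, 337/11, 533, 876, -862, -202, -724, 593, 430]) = [-931, -862, -724, -237, -202, 2, 337/11, 327, 347, 410, 430, 533, 593, 793, 847, 876, 992]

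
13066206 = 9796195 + 3270011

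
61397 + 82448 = 143845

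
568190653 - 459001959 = 109188694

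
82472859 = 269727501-187254642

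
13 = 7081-7068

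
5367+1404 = 6771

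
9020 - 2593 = 6427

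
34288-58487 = -24199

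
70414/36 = 1955 + 17/18 ≈ 1955.94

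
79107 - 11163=67944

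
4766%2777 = 1989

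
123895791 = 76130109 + 47765682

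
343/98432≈0.00348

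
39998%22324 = 17674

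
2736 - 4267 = -1531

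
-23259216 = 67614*(-344)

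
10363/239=43 + 86/239 ≈ 43.36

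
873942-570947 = 302995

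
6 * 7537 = 45222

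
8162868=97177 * 84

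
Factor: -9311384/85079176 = -1*7^(-1)*13^(-1)*116867^(-1)*1163923^1 = -1163923/10634897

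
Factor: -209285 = -1*5^1*19^1*2203^1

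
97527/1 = 97527 = 97527.00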